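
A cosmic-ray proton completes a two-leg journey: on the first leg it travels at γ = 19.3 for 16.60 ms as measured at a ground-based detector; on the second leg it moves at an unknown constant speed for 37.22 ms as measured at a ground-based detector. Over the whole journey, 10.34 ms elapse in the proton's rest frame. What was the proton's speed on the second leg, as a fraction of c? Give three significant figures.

β = 0.967

Leg 1: γ = 19.3; τ_1 = 16.60/19.30 = 0.8601 ms.
Leg 2: speed unknown; τ_2 = 37.22/γ_2.
Total proper time: 0.8601 + τ_2 = 10.34, so τ_2 = 10.34 − 0.8601 = 9.480 ms.
γ_2 = 37.22/9.480 = 3.926; β = √(1 − 1/γ²) = √0.9351.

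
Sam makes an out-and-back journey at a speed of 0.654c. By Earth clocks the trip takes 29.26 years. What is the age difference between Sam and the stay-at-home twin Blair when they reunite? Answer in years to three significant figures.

γ = 1/√(1 − 0.654²) = 1/√0.5723 = 1.322
Sam's elapsed proper time: τ = 29.26/1.322 = 22.14 years.
Age gap = Δt − τ = 29.26 − 22.14 years.

Δt − τ = 7.12 years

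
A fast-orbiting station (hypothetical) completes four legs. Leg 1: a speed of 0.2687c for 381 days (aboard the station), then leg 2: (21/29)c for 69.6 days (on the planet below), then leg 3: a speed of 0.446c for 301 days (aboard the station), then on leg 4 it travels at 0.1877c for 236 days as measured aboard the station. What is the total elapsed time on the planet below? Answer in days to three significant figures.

Leg 1: γ = 1/√(1 − 0.2687²) = 1/√0.9278 = 1.038; Δt_1 = 1.038 × 381 = 395.5 days.
Leg 2: 69.6 days is already measured on the planet below.
Leg 3: γ = 1/√(1 − 0.446²) = 1/√0.8011 = 1.117; Δt_3 = 1.117 × 301 = 336.3 days.
Leg 4: γ = 1/√(1 − 0.1877²) = 1/√0.9648 = 1.018; Δt_4 = 1.018 × 236 = 240.3 days.
Total: 395.5 + 69.60 + 336.3 + 240.3 days.

Δt = 1040 days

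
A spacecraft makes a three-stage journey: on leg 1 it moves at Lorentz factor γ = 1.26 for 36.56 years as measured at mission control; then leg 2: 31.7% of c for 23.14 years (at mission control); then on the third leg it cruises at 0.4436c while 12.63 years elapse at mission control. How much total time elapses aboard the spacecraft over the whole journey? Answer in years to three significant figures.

τ = 62.3 years

Leg 1: γ = 1.26; τ_1 = 36.56/1.260 = 29.02 years.
Leg 2: β = 0.317; γ = 1/√(1 − 0.317²) = 1/√0.8995 = 1.054; τ_2 = 23.14/1.054 = 21.95 years.
Leg 3: γ = 1/√(1 − 0.4436²) = 1/√0.8032 = 1.116; τ_3 = 12.63/1.116 = 11.32 years.
Total: 29.02 + 21.95 + 11.32 years.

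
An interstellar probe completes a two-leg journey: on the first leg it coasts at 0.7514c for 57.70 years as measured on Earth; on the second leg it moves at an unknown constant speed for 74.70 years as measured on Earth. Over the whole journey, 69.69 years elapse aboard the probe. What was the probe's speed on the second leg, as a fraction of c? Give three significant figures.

Leg 1: γ = 1/√(1 − 0.7514²) = 1/√0.4354 = 1.516; τ_1 = 57.70/1.516 = 38.07 years.
Leg 2: speed unknown; τ_2 = 74.70/γ_2.
Total proper time: 38.07 + τ_2 = 69.69, so τ_2 = 69.69 − 38.07 = 31.62 years.
γ_2 = 74.70/31.62 = 2.363; β = √(1 − 1/γ²) = √0.8209.

β = 0.906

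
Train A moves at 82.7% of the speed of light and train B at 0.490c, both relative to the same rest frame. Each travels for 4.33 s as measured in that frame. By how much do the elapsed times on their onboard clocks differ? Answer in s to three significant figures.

|τ_A − τ_B| = 1.34 s

A: β = 0.827; γ = 1/√(1 − 0.827²) = 1/√0.3161 = 1.779; τ_A = 4.33/1.779 = 2.434 s.
B: γ = 1/√(1 − 0.490²) = 1/√0.7599 = 1.147; τ_B = 4.33/1.147 = 3.775 s.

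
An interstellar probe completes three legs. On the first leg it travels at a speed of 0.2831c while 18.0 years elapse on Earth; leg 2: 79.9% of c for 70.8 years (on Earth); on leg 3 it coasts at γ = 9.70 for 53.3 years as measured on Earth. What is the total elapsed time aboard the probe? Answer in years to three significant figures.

Leg 1: γ = 1/√(1 − 0.2831²) = 1/√0.9199 = 1.043; τ_1 = 18.0/1.043 = 17.26 years.
Leg 2: β = 0.799; γ = 1/√(1 − 0.799²) = 1/√0.3616 = 1.663; τ_2 = 70.8/1.663 = 42.57 years.
Leg 3: γ = 9.70; τ_3 = 53.3/9.700 = 5.495 years.
Total: 17.26 + 42.57 + 5.495 years.

τ = 65.3 years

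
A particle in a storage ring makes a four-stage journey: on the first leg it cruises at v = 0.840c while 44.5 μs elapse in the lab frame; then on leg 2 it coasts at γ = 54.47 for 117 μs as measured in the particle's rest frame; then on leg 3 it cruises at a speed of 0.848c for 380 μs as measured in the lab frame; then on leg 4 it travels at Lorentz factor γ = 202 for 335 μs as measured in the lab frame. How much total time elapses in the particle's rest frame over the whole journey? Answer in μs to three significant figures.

τ = 344 μs

Leg 1: γ = 1/√(1 − 0.840²) = 1/√0.2944 = 1.843; τ_1 = 44.5/1.843 = 24.15 μs.
Leg 2: 117 μs is already measured in the particle's rest frame.
Leg 3: γ = 1/√(1 − 0.848²) = 1/√0.2809 = 1.887; τ_3 = 380/1.887 = 201.4 μs.
Leg 4: γ = 202; τ_4 = 335/202.0 = 1.658 μs.
Total: 24.15 + 117.0 + 201.4 + 1.658 μs.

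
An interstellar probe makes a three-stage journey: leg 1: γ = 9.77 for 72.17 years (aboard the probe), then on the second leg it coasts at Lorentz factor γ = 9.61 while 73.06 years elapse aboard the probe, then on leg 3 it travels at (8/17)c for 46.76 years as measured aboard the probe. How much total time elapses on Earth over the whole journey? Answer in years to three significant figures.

Leg 1: γ = 9.77; Δt_1 = 9.770 × 72.17 = 705.1 years.
Leg 2: γ = 9.61; Δt_2 = 9.610 × 73.06 = 702.1 years.
Leg 3: γ = 1/√(1 − (8/17)²) = 17/15 ≈ 1.133; Δt_3 = 1.133 × 46.76 = 52.99 years.
Total: 705.1 + 702.1 + 52.99 years.

Δt = 1460 years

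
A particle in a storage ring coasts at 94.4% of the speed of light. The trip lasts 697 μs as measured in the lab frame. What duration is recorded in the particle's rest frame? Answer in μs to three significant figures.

τ = 230 μs

β = 0.944; γ = 1/√(1 − 0.944²) = 1/√0.1089 = 3.031
The interval measured in the lab frame is the dilated one; the clock in the particle's rest frame measures the proper time τ = Δt/γ = 697/3.031 μs.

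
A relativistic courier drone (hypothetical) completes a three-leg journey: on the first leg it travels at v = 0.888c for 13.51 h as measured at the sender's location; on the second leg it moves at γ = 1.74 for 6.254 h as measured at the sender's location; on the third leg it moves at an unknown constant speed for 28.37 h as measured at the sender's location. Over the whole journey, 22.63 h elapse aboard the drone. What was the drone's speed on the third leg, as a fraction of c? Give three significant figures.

β = 0.892

Leg 1: γ = 1/√(1 − 0.888²) = 1/√0.2115 = 2.175; τ_1 = 13.51/2.175 = 6.212 h.
Leg 2: γ = 1.74; τ_2 = 6.254/1.740 = 3.594 h.
Leg 3: speed unknown; τ_3 = 28.37/γ_3.
Total proper time: 6.212 + 3.594 + τ_3 = 22.63, so τ_3 = 22.63 − 9.807 = 12.82 h.
γ_3 = 28.37/12.82 = 2.212; β = √(1 − 1/γ²) = √0.7957.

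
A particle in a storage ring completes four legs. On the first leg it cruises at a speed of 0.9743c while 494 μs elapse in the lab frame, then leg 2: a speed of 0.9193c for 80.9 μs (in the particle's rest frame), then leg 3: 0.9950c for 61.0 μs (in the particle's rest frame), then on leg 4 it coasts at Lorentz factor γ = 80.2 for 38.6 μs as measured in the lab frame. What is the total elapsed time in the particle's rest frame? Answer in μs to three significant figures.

τ = 254 μs

Leg 1: γ = 1/√(1 − 0.9743²) = 1/√0.05074 = 4.439; τ_1 = 494/4.439 = 111.3 μs.
Leg 2: 80.9 μs is already measured in the particle's rest frame.
Leg 3: 61.0 μs is already measured in the particle's rest frame.
Leg 4: γ = 80.2; τ_4 = 38.6/80.20 = 0.4813 μs.
Total: 111.3 + 80.90 + 61.00 + 0.4813 μs.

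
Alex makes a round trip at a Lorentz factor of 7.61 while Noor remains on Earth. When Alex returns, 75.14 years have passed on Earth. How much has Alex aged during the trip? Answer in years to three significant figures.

τ = 9.87 years

γ = 7.61
Alex's clock measures proper time along the trip: τ = Δt/γ = 75.14/7.610 years.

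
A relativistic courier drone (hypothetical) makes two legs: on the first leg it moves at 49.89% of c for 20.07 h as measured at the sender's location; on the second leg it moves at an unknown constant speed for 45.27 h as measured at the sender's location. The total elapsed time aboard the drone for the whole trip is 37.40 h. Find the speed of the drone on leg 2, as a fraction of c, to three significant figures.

Leg 1: β = 0.4989; γ = 1/√(1 − 0.4989²) = 1/√0.7511 = 1.154; τ_1 = 20.07/1.154 = 17.39 h.
Leg 2: speed unknown; τ_2 = 45.27/γ_2.
Total proper time: 17.39 + τ_2 = 37.40, so τ_2 = 37.40 − 17.39 = 20.01 h.
γ_2 = 45.27/20.01 = 2.263; β = √(1 − 1/γ²) = √0.8047.

β = 0.897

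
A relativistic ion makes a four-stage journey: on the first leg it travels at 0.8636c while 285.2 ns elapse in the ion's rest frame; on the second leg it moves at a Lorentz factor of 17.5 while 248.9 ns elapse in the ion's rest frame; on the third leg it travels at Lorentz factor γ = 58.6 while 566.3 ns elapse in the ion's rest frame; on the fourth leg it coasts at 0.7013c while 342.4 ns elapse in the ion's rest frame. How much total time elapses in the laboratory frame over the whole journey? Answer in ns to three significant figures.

Δt = 3.86×10⁴ ns

Leg 1: γ = 1/√(1 − 0.8636²) = 1/√0.2542 = 1.983; Δt_1 = 1.983 × 285.2 = 565.7 ns.
Leg 2: γ = 17.5; Δt_2 = 17.50 × 248.9 = 4356 ns.
Leg 3: γ = 58.6; Δt_3 = 58.60 × 566.3 = 3.319×10⁴ ns.
Leg 4: γ = 1/√(1 − 0.7013²) = 1/√0.5082 = 1.403; Δt_4 = 1.403 × 342.4 = 480.3 ns.
Total: 565.7 + 4356 + 3.319×10⁴ + 480.3 ns.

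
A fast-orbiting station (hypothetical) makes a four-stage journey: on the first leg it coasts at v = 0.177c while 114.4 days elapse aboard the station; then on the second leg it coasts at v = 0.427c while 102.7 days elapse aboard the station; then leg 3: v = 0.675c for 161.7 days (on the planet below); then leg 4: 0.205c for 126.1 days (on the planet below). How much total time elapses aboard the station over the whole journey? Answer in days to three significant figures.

Leg 1: 114.4 days is already measured aboard the station.
Leg 2: 102.7 days is already measured aboard the station.
Leg 3: γ = 1/√(1 − 0.675²) = 1/√0.5444 = 1.355; τ_3 = 161.7/1.355 = 119.3 days.
Leg 4: γ = 1/√(1 − 0.205²) = 1/√0.9580 = 1.022; τ_4 = 126.1/1.022 = 123.4 days.
Total: 114.4 + 102.7 + 119.3 + 123.4 days.

τ = 460 days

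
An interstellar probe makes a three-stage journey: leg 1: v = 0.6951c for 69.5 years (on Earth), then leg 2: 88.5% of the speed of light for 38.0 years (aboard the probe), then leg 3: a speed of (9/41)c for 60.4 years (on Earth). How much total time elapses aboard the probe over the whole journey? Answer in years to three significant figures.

τ = 147 years

Leg 1: γ = 1/√(1 − 0.6951²) = 1/√0.5168 = 1.391; τ_1 = 69.5/1.391 = 49.96 years.
Leg 2: 38.0 years is already measured aboard the probe.
Leg 3: γ = 1/√(1 − (9/41)²) = 41/40 = 1.025; τ_3 = 60.4/1.025 = 58.93 years.
Total: 49.96 + 38.00 + 58.93 years.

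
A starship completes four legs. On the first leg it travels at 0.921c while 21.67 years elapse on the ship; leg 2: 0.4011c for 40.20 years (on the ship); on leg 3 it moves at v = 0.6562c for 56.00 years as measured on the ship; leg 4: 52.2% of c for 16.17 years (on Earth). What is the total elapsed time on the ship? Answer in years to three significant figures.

Leg 1: 21.67 years is already measured on the ship.
Leg 2: 40.20 years is already measured on the ship.
Leg 3: 56.00 years is already measured on the ship.
Leg 4: β = 0.522; γ = 1/√(1 − 0.522²) = 1/√0.7275 = 1.172; τ_4 = 16.17/1.172 = 13.79 years.
Total: 21.67 + 40.20 + 56.00 + 13.79 years.

τ = 132 years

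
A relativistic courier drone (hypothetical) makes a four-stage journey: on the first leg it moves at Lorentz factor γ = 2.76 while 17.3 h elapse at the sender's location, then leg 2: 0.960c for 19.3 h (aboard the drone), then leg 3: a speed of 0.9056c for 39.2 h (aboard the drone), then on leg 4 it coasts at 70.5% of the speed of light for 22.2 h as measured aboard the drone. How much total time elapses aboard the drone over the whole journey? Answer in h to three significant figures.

Leg 1: γ = 2.76; τ_1 = 17.3/2.760 = 6.268 h.
Leg 2: 19.3 h is already measured aboard the drone.
Leg 3: 39.2 h is already measured aboard the drone.
Leg 4: 22.2 h is already measured aboard the drone.
Total: 6.268 + 19.30 + 39.20 + 22.20 h.

τ = 87.0 h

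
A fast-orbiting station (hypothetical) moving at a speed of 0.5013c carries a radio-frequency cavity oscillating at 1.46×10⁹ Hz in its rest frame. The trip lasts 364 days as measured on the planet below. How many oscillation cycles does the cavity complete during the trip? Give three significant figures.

N = 3.97×10¹⁶

γ = 1/√(1 − 0.5013²) = 1/√0.7487 = 1.156
The oscillator's own cycle count is N = f × τ where τ is the proper time aboard the station. τ = Δt/γ = 364/1.156 = 315.0 days = 2.721×10⁷ s.
N = 1.46×10⁹ × 2.721×10⁷ = 3.973×10¹⁶.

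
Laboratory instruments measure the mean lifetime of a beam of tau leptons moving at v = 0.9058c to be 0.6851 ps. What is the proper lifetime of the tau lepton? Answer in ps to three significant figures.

γ = 1/√(1 − 0.9058²) = 1/√0.1795 = 2.360
The lab-frame lifetime is the dilated interval; the proper lifetime is τ₀ = Δt/γ = 0.6851/2.360 ps.

τ₀ = 0.290 ps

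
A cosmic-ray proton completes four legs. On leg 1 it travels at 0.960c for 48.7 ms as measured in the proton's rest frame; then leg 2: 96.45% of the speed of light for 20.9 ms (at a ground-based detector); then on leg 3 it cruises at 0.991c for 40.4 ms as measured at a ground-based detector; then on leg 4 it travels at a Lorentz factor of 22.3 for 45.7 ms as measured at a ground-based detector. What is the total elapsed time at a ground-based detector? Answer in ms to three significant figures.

Leg 1: γ = 1/√(1 − 0.960²) = 25/7 ≈ 3.571; Δt_1 = 3.571 × 48.7 = 173.9 ms.
Leg 2: 20.9 ms is already measured at a ground-based detector.
Leg 3: 40.4 ms is already measured at a ground-based detector.
Leg 4: 45.7 ms is already measured at a ground-based detector.
Total: 173.9 + 20.90 + 40.40 + 45.70 ms.

Δt = 281 ms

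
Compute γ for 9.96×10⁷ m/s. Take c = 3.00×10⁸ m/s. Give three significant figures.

γ = 1.06

β = 9.96×10⁷/3.00×10⁸ = 0.3320; γ = 1/√(1 − 0.3320²) = 1.060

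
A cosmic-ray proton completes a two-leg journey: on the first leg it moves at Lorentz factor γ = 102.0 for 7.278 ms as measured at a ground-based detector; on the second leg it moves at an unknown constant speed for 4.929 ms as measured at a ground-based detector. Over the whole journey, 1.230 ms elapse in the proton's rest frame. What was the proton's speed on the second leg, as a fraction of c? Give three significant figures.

β = 0.972

Leg 1: γ = 102.0; τ_1 = 7.278/102.0 = 0.07135 ms.
Leg 2: speed unknown; τ_2 = 4.929/γ_2.
Total proper time: 0.07135 + τ_2 = 1.230, so τ_2 = 1.230 − 0.07135 = 1.159 ms.
γ_2 = 4.929/1.159 = 4.254; β = √(1 − 1/γ²) = √0.9447.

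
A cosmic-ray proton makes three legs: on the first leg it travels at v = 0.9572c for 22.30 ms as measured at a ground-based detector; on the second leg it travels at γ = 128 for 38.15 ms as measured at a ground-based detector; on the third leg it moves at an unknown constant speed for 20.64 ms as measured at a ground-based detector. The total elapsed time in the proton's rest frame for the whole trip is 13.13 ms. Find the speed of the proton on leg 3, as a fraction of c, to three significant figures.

Leg 1: γ = 1/√(1 − 0.9572²) = 1/√0.08377 = 3.455; τ_1 = 22.30/3.455 = 6.454 ms.
Leg 2: γ = 128; τ_2 = 38.15/128.0 = 0.2980 ms.
Leg 3: speed unknown; τ_3 = 20.64/γ_3.
Total proper time: 6.454 + 0.2980 + τ_3 = 13.13, so τ_3 = 13.13 − 6.752 = 6.378 ms.
γ_3 = 20.64/6.378 = 3.236; β = √(1 − 1/γ²) = √0.9045.

β = 0.951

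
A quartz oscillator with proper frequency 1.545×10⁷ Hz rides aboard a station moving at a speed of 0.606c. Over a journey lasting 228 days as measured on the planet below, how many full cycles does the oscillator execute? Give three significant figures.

γ = 1/√(1 − 0.606²) = 1/√0.6328 = 1.257
The oscillator's own cycle count is N = f × τ where τ is the proper time aboard the station. τ = Δt/γ = 228/1.257 = 181.4 days = 1.567×10⁷ s.
N = 1.545×10⁷ × 1.567×10⁷ = 2.421×10¹⁴.

N = 2.42×10¹⁴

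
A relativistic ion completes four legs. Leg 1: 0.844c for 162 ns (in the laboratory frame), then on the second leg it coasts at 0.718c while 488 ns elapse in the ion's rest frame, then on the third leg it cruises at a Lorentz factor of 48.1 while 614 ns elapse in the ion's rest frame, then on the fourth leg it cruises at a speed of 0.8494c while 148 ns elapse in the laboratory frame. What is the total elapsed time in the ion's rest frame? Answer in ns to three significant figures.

Leg 1: γ = 1/√(1 − 0.844²) = 1/√0.2877 = 1.864; τ_1 = 162/1.864 = 86.89 ns.
Leg 2: 488 ns is already measured in the ion's rest frame.
Leg 3: 614 ns is already measured in the ion's rest frame.
Leg 4: γ = 1/√(1 − 0.8494²) = 1/√0.2785 = 1.895; τ_4 = 148/1.895 = 78.11 ns.
Total: 86.89 + 488.0 + 614.0 + 78.11 ns.

τ = 1270 ns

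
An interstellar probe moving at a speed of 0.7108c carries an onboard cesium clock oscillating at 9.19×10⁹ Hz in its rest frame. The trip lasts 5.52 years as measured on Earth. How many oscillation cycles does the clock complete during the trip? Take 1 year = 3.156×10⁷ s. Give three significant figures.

N = 1.13×10¹⁸

γ = 1/√(1 − 0.7108²) = 1/√0.4948 = 1.422
The oscillator's own cycle count is N = f × τ where τ is the proper time aboard the probe. τ = Δt/γ = 5.52/1.422 = 3.883 years = 1.225×10⁸ s.
N = 9.19×10⁹ × 1.225×10⁸ = 1.126×10¹⁸.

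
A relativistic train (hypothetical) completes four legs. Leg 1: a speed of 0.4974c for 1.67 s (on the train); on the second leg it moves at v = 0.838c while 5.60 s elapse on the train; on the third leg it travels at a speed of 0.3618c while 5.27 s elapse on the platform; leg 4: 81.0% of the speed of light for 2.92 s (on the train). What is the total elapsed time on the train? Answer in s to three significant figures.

τ = 15.1 s

Leg 1: 1.67 s is already measured on the train.
Leg 2: 5.60 s is already measured on the train.
Leg 3: γ = 1/√(1 − 0.3618²) = 1/√0.8691 = 1.073; τ_3 = 5.27/1.073 = 4.913 s.
Leg 4: 2.92 s is already measured on the train.
Total: 1.670 + 5.600 + 4.913 + 2.920 s.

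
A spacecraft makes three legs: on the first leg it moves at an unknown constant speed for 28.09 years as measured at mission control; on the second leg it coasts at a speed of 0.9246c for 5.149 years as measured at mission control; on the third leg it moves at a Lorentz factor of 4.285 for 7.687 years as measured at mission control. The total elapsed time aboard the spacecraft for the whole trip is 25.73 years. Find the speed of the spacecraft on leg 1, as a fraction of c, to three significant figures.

Leg 1: speed unknown; τ_1 = 28.09/γ_1.
Leg 2: γ = 1/√(1 − 0.9246²) = 1/√0.1451 = 2.625; τ_2 = 5.149/2.625 = 1.961 years.
Leg 3: γ = 4.285; τ_3 = 7.687/4.285 = 1.794 years.
Total proper time: τ_1 + 1.961 + 1.794 = 25.73, so τ_1 = 25.73 − 3.755 = 21.97 years.
γ_1 = 28.09/21.97 = 1.278; β = √(1 − 1/γ²) = √0.3880.

β = 0.623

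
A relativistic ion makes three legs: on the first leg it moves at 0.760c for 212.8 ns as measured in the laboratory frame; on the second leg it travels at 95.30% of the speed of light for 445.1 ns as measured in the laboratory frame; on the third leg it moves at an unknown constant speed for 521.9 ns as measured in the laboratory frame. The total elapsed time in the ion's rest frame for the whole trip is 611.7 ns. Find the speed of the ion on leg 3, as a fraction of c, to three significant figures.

Leg 1: γ = 1/√(1 − 0.760²) = 1/√0.4224 = 1.539; τ_1 = 212.8/1.539 = 138.3 ns.
Leg 2: β = 0.9530; γ = 1/√(1 − 0.9530²) = 1/√0.09179 = 3.301; τ_2 = 445.1/3.301 = 134.9 ns.
Leg 3: speed unknown; τ_3 = 521.9/γ_3.
Total proper time: 138.3 + 134.9 + τ_3 = 611.7, so τ_3 = 611.7 − 273.2 = 338.5 ns.
γ_3 = 521.9/338.5 = 1.542; β = √(1 − 1/γ²) = √0.5792.

β = 0.761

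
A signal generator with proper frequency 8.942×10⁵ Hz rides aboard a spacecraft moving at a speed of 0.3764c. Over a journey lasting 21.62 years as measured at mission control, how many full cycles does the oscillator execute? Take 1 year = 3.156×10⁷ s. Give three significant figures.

N = 5.65×10¹⁴

γ = 1/√(1 − 0.3764²) = 1/√0.8583 = 1.079
The oscillator's own cycle count is N = f × τ where τ is the proper time aboard the spacecraft. τ = Δt/γ = 21.62/1.079 = 20.03 years = 6.321×10⁸ s.
N = 8.942×10⁵ × 6.321×10⁸ = 5.653×10¹⁴.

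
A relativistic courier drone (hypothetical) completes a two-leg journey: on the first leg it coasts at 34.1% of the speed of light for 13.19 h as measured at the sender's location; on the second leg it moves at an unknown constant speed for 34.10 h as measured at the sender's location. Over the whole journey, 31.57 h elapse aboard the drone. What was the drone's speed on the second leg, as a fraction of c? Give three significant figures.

Leg 1: β = 0.341; γ = 1/√(1 − 0.341²) = 1/√0.8837 = 1.064; τ_1 = 13.19/1.064 = 12.40 h.
Leg 2: speed unknown; τ_2 = 34.10/γ_2.
Total proper time: 12.40 + τ_2 = 31.57, so τ_2 = 31.57 − 12.40 = 19.17 h.
γ_2 = 34.10/19.17 = 1.779; β = √(1 − 1/γ²) = √0.6839.

β = 0.827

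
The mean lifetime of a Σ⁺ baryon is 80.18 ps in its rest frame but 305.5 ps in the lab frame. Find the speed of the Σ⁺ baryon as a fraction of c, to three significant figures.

β = 0.965

γ = Δt/τ₀ = 305.5/80.18 = 3.810
β = √(1 − 1/γ²) = √(1 − 0.06888) = √0.9311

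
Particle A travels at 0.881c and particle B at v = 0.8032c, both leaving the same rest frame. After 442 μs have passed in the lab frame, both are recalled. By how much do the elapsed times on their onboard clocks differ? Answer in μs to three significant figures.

A: γ = 1/√(1 − 0.881²) = 1/√0.2238 = 2.114; τ_A = 442/2.114 = 209.1 μs.
B: γ = 1/√(1 − 0.8032²) = 1/√0.3549 = 1.679; τ_B = 442/1.679 = 263.3 μs.

|τ_A − τ_B| = 54.2 μs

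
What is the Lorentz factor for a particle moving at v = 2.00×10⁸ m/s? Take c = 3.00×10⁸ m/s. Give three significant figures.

β = 2.00×10⁸/3.00×10⁸ = 0.6667; γ = 1/√(1 − 0.6667²) = 1.342

γ = 1.34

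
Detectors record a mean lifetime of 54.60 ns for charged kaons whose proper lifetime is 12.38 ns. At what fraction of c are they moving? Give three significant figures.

γ = Δt/τ₀ = 54.60/12.38 = 4.410
β = √(1 − 1/γ²) = √(1 − 0.05141) = √0.9486

β = 0.974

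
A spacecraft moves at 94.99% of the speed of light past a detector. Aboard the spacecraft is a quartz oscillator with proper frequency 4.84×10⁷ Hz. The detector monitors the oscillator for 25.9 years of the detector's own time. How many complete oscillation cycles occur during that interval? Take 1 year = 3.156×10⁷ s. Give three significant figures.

β = 0.9499; γ = 1/√(1 − 0.9499²) = 1/√0.09769 = 3.199
During 25.9 years of lab time, the oscillator's proper time advances by τ = Δt/γ = 25.9/3.199 = 8.095 years = 2.555×10⁸ s.
N = f × τ = 4.84×10⁷ × 2.555×10⁸ = 1.237×10¹⁶.

N = 1.24×10¹⁶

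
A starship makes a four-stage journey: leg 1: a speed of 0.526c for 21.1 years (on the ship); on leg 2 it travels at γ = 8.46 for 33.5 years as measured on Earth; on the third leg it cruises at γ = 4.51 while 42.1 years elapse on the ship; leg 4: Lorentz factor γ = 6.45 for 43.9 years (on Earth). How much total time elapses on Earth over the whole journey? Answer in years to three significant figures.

Leg 1: γ = 1/√(1 − 0.526²) = 1/√0.7233 = 1.176; Δt_1 = 1.176 × 21.1 = 24.81 years.
Leg 2: 33.5 years is already measured on Earth.
Leg 3: γ = 4.51; Δt_3 = 4.510 × 42.1 = 189.9 years.
Leg 4: 43.9 years is already measured on Earth.
Total: 24.81 + 33.50 + 189.9 + 43.90 years.

Δt = 292 years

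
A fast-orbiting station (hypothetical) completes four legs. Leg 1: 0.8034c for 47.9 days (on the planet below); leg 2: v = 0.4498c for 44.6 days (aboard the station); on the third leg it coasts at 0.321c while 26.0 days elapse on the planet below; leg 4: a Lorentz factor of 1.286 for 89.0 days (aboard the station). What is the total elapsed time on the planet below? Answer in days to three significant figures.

Leg 1: 47.9 days is already measured on the planet below.
Leg 2: γ = 1/√(1 − 0.4498²) = 1/√0.7977 = 1.120; Δt_2 = 1.120 × 44.6 = 49.94 days.
Leg 3: 26.0 days is already measured on the planet below.
Leg 4: γ = 1.286; Δt_4 = 1.286 × 89.0 = 114.5 days.
Total: 47.90 + 49.94 + 26.00 + 114.5 days.

Δt = 238 days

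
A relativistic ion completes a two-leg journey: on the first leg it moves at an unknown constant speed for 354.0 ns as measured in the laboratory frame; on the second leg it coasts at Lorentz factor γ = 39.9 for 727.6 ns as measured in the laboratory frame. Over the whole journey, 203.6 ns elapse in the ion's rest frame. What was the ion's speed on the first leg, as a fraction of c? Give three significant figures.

β = 0.852

Leg 1: speed unknown; τ_1 = 354.0/γ_1.
Leg 2: γ = 39.9; τ_2 = 727.6/39.90 = 18.24 ns.
Total proper time: τ_1 + 18.24 = 203.6, so τ_1 = 203.6 − 18.24 = 185.4 ns.
γ_1 = 354.0/185.4 = 1.910; β = √(1 − 1/γ²) = √0.7258.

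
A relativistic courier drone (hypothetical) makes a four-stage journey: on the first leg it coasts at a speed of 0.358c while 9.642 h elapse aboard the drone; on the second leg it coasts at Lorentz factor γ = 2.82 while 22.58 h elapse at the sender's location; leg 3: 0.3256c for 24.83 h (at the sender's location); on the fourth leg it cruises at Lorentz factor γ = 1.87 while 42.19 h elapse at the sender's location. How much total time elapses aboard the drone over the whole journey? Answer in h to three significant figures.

Leg 1: 9.642 h is already measured aboard the drone.
Leg 2: γ = 2.82; τ_2 = 22.58/2.820 = 8.007 h.
Leg 3: γ = 1/√(1 − 0.3256²) = 1/√0.8940 = 1.058; τ_3 = 24.83/1.058 = 23.48 h.
Leg 4: γ = 1.87; τ_4 = 42.19/1.870 = 22.56 h.
Total: 9.642 + 8.007 + 23.48 + 22.56 h.

τ = 63.7 h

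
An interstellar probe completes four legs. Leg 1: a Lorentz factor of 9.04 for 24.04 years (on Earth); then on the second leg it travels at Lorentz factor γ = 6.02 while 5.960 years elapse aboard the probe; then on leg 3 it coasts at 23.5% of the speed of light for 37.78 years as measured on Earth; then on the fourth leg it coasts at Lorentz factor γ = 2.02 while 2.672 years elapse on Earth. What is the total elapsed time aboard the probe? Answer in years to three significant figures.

τ = 46.7 years

Leg 1: γ = 9.04; τ_1 = 24.04/9.040 = 2.659 years.
Leg 2: 5.960 years is already measured aboard the probe.
Leg 3: β = 0.235; γ = 1/√(1 − 0.235²) = 1/√0.9448 = 1.029; τ_3 = 37.78/1.029 = 36.72 years.
Leg 4: γ = 2.02; τ_4 = 2.672/2.020 = 1.323 years.
Total: 2.659 + 5.960 + 36.72 + 1.323 years.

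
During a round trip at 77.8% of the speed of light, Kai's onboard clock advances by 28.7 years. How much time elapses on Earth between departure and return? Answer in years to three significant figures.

β = 0.778; γ = 1/√(1 − 0.778²) = 1/√0.3947 = 1.592
Earth-frame duration is the dilated interval: Δt = γτ = 1.592 × 28.7 years.

Δt = 45.7 years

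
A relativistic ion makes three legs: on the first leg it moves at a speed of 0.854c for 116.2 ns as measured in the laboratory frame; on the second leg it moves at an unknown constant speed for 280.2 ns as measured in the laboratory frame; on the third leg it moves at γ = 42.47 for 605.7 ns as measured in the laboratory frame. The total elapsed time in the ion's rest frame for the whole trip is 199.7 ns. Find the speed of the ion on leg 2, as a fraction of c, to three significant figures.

β = 0.895

Leg 1: γ = 1/√(1 − 0.854²) = 1/√0.2707 = 1.922; τ_1 = 116.2/1.922 = 60.46 ns.
Leg 2: speed unknown; τ_2 = 280.2/γ_2.
Leg 3: γ = 42.47; τ_3 = 605.7/42.47 = 14.26 ns.
Total proper time: 60.46 + τ_2 + 14.26 = 199.7, so τ_2 = 199.7 − 74.72 = 125.0 ns.
γ_2 = 280.2/125.0 = 2.242; β = √(1 − 1/γ²) = √0.8010.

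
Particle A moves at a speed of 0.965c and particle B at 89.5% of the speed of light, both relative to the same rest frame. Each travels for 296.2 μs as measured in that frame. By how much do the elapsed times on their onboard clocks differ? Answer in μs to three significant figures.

A: γ = 1/√(1 − 0.965²) = 1/√0.06878 = 3.813; τ_A = 296.2/3.813 = 77.68 μs.
B: β = 0.895; γ = 1/√(1 − 0.895²) = 1/√0.1990 = 2.242; τ_B = 296.2/2.242 = 132.1 μs.

|τ_A − τ_B| = 54.4 μs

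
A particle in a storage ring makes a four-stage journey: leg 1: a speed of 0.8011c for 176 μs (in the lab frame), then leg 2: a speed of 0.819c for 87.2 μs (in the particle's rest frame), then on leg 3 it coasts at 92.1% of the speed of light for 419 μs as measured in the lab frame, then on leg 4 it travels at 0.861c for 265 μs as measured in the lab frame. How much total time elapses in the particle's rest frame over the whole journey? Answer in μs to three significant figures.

τ = 491 μs

Leg 1: γ = 1/√(1 − 0.8011²) = 1/√0.3582 = 1.671; τ_1 = 176/1.671 = 105.3 μs.
Leg 2: 87.2 μs is already measured in the particle's rest frame.
Leg 3: β = 0.921; γ = 1/√(1 − 0.921²) = 1/√0.1518 = 2.567; τ_3 = 419/2.567 = 163.2 μs.
Leg 4: γ = 1/√(1 − 0.861²) = 1/√0.2587 = 1.966; τ_4 = 265/1.966 = 134.8 μs.
Total: 105.3 + 87.20 + 163.2 + 134.8 μs.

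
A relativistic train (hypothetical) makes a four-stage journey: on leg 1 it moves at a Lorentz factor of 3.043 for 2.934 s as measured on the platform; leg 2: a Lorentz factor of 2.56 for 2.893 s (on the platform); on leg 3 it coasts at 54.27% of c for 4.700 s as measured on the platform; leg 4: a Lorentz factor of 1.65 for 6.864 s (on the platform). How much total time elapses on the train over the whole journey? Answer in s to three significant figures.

τ = 10.2 s

Leg 1: γ = 3.043; τ_1 = 2.934/3.043 = 0.9642 s.
Leg 2: γ = 2.56; τ_2 = 2.893/2.560 = 1.130 s.
Leg 3: β = 0.5427; γ = 1/√(1 − 0.5427²) = 1/√0.7055 = 1.191; τ_3 = 4.700/1.191 = 3.948 s.
Leg 4: γ = 1.65; τ_4 = 6.864/1.650 = 4.160 s.
Total: 0.9642 + 1.130 + 3.948 + 4.160 s.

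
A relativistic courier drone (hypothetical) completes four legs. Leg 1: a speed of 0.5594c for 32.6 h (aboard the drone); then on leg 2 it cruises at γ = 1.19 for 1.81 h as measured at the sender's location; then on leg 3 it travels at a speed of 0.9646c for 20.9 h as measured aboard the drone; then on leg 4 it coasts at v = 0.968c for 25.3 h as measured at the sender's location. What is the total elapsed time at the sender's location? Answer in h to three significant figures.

Leg 1: γ = 1/√(1 − 0.5594²) = 1/√0.6871 = 1.206; Δt_1 = 1.206 × 32.6 = 39.33 h.
Leg 2: 1.81 h is already measured at the sender's location.
Leg 3: γ = 1/√(1 − 0.9646²) = 1/√0.06955 = 3.792; Δt_3 = 3.792 × 20.9 = 79.25 h.
Leg 4: 25.3 h is already measured at the sender's location.
Total: 39.33 + 1.810 + 79.25 + 25.30 h.

Δt = 146 h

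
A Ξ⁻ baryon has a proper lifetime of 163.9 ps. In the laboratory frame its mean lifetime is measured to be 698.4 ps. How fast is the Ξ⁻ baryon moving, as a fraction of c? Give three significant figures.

γ = Δt/τ₀ = 698.4/163.9 = 4.261
β = √(1 − 1/γ²) = √(1 − 0.05507) = √0.9449

β = 0.972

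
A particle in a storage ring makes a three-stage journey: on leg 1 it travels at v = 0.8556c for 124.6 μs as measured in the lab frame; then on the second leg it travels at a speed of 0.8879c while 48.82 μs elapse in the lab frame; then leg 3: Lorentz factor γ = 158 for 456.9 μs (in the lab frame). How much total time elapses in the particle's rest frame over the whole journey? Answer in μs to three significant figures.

τ = 89.8 μs

Leg 1: γ = 1/√(1 − 0.8556²) = 1/√0.2679 = 1.932; τ_1 = 124.6/1.932 = 64.50 μs.
Leg 2: γ = 1/√(1 − 0.8879²) = 1/√0.2116 = 2.174; τ_2 = 48.82/2.174 = 22.46 μs.
Leg 3: γ = 158; τ_3 = 456.9/158.0 = 2.892 μs.
Total: 64.50 + 22.46 + 2.892 μs.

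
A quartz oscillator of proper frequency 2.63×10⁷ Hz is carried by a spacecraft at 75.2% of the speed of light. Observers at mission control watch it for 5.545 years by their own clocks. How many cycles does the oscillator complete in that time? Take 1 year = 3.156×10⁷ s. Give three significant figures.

N = 3.03×10¹⁵

β = 0.752; γ = 1/√(1 − 0.752²) = 1/√0.4345 = 1.517
During 5.545 years of lab time, the oscillator's proper time advances by τ = Δt/γ = 5.545/1.517 = 3.655 years = 1.154×10⁸ s.
N = f × τ = 2.63×10⁷ × 1.154×10⁸ = 3.034×10¹⁵.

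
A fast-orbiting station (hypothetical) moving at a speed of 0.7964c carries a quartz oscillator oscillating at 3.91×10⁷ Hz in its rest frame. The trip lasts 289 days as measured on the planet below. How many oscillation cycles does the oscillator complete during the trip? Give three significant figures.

N = 5.90×10¹⁴

γ = 1/√(1 − 0.7964²) = 1/√0.3657 = 1.654
The oscillator's own cycle count is N = f × τ where τ is the proper time aboard the station. τ = Δt/γ = 289/1.654 = 174.8 days = 1.510×10⁷ s.
N = 3.91×10⁷ × 1.510×10⁷ = 5.904×10¹⁴.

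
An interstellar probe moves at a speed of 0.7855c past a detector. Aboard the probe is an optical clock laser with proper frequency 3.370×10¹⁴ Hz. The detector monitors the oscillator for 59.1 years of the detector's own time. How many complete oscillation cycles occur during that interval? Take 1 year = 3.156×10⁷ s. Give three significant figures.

N = 3.89×10²³

γ = 1/√(1 − 0.7855²) = 1/√0.3830 = 1.616
During 59.1 years of lab time, the oscillator's proper time advances by τ = Δt/γ = 59.1/1.616 = 36.57 years = 1.154×10⁹ s.
N = f × τ = 3.370×10¹⁴ × 1.154×10⁹ = 3.890×10²³.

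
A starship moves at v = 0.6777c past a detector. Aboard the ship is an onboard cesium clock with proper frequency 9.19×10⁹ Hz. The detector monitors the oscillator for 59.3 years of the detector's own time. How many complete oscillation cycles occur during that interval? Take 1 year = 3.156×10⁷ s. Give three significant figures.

N = 1.26×10¹⁹

γ = 1/√(1 − 0.6777²) = 1/√0.5407 = 1.360
During 59.3 years of lab time, the oscillator's proper time advances by τ = Δt/γ = 59.3/1.360 = 43.61 years = 1.376×10⁹ s.
N = f × τ = 9.19×10⁹ × 1.376×10⁹ = 1.265×10¹⁹.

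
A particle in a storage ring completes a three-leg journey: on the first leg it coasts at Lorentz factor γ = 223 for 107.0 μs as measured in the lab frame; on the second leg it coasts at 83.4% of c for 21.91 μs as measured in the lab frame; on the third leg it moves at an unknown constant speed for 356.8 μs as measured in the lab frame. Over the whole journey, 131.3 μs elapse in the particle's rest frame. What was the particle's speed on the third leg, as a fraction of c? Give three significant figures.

Leg 1: γ = 223; τ_1 = 107.0/223.0 = 0.4798 μs.
Leg 2: β = 0.834; γ = 1/√(1 − 0.834²) = 1/√0.3044 = 1.812; τ_2 = 21.91/1.812 = 12.09 μs.
Leg 3: speed unknown; τ_3 = 356.8/γ_3.
Total proper time: 0.4798 + 12.09 + τ_3 = 131.3, so τ_3 = 131.3 − 12.57 = 118.7 μs.
γ_3 = 356.8/118.7 = 3.005; β = √(1 − 1/γ²) = √0.8893.

β = 0.943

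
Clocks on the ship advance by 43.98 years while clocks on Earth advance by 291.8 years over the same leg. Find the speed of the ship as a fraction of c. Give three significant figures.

v = 0.989c

The proper time is measured on the ship (both events occur at the ship's location); Δt is measured on Earth. γ = Δt/τ = 291.8/43.98 = 6.635.
β = √(1 − 1/γ²) = √(1 − 0.02272) = √0.9773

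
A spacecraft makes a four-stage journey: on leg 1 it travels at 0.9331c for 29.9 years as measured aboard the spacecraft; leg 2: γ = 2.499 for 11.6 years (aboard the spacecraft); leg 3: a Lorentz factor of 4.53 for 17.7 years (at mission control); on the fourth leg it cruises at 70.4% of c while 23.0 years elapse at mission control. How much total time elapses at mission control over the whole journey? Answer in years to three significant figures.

Δt = 153 years

Leg 1: γ = 1/√(1 − 0.9331²) = 1/√0.1293 = 2.781; Δt_1 = 2.781 × 29.9 = 83.14 years.
Leg 2: γ = 2.499; Δt_2 = 2.499 × 11.6 = 28.99 years.
Leg 3: 17.7 years is already measured at mission control.
Leg 4: 23.0 years is already measured at mission control.
Total: 83.14 + 28.99 + 17.70 + 23.00 years.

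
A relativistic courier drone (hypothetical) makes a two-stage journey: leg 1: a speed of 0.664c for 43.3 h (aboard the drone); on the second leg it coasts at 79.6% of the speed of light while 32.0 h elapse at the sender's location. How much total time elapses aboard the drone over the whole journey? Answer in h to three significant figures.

Leg 1: 43.3 h is already measured aboard the drone.
Leg 2: β = 0.796; γ = 1/√(1 − 0.796²) = 1/√0.3664 = 1.652; τ_2 = 32.0/1.652 = 19.37 h.
Total: 43.30 + 19.37 h.

τ = 62.7 h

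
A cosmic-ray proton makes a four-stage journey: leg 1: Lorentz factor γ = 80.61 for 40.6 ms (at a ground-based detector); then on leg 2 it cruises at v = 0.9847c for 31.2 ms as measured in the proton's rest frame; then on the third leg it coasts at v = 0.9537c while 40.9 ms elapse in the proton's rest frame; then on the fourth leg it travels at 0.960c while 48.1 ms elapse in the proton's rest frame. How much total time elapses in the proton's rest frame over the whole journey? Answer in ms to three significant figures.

τ = 121 ms

Leg 1: γ = 80.61; τ_1 = 40.6/80.61 = 0.5037 ms.
Leg 2: 31.2 ms is already measured in the proton's rest frame.
Leg 3: 40.9 ms is already measured in the proton's rest frame.
Leg 4: 48.1 ms is already measured in the proton's rest frame.
Total: 0.5037 + 31.20 + 40.90 + 48.10 ms.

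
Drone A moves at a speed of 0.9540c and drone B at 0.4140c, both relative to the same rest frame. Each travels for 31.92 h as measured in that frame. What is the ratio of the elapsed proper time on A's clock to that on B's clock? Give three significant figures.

A: γ = 1/√(1 − 0.9540²) = 1/√0.08988 = 3.335. B: γ = 1/√(1 − 0.4140²) = 1/√0.8286 = 1.099.
τ_A/τ_B = γ_B/γ_A = 1.099/3.335 = 0.3294, so τ_A/τ_B = 0.3294.

τ_A/τ_B = 0.329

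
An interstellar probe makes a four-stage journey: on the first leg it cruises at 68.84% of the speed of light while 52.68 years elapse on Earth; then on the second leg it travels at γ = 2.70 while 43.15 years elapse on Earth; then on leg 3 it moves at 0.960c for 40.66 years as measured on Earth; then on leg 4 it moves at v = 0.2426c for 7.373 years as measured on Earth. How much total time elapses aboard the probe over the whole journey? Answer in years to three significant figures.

τ = 72.7 years

Leg 1: β = 0.6884; γ = 1/√(1 − 0.6884²) = 1/√0.5261 = 1.379; τ_1 = 52.68/1.379 = 38.21 years.
Leg 2: γ = 2.70; τ_2 = 43.15/2.700 = 15.98 years.
Leg 3: γ = 1/√(1 − 0.960²) = 25/7 ≈ 3.571; τ_3 = 40.66/3.571 = 11.38 years.
Leg 4: γ = 1/√(1 − 0.2426²) = 1/√0.9411 = 1.031; τ_4 = 7.373/1.031 = 7.153 years.
Total: 38.21 + 15.98 + 11.38 + 7.153 years.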